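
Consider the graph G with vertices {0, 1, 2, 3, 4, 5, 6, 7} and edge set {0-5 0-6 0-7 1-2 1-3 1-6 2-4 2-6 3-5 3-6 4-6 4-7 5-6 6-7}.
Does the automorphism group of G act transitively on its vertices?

Vertex 6 is the only vertex of degree 7, so every automorphism fixes it; G is not vertex-transitive.

No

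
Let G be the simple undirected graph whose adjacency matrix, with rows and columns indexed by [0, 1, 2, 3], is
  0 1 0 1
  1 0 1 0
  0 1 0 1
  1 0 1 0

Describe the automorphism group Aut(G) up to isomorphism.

G is 2-regular and bipartite on 2^2 = 4 vertices with girth 4; it is the hypercube graph Q_2. Aut(Q_2) consists of the signed permutations of the 2 coordinate axes: 2! permutations times 2^2 sign flips, so |Aut| = 2^2·2! = 8.

D_4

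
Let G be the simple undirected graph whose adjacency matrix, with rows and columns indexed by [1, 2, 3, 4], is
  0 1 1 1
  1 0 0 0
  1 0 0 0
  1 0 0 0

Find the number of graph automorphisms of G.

Vertex 1 has degree 3 and every other vertex has degree 1, so G is the star K_{1,3} with centre 1. Any automorphism fixes the centre and permutes the 3 leaves freely, so Aut(G) ≅ S_3 of order 3! = 6.

6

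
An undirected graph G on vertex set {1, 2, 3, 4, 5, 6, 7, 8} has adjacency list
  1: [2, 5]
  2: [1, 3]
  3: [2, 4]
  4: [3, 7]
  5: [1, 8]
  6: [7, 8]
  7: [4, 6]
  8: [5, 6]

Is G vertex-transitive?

Yes

Every vertex has degree 2 and the graph is connected, so G is the 8-cycle C_8. C_8 has 8 rotations and 8 reflections, so Aut(C_8) ≅ D_8 of order 16. This group acts transitively on the 8 vertices.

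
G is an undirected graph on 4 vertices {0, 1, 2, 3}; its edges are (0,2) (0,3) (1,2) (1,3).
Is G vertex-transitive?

G is 2-regular and connected on 4 vertices, i.e. the cycle C_4. C_4 has 4 rotations and 4 reflections, so Aut(C_4) ≅ D_4 of order 8. Under this action every vertex can be carried to every other, so G is vertex-transitive.

Yes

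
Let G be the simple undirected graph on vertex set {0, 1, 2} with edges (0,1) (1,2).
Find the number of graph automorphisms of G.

The degree sequence is [1, 2, 1]; the two degree-1 vertices 0 and 2 are the ends of a path, so G = P_3. A path has exactly one nontrivial symmetry — reversal — giving Aut(G) of order 2.

2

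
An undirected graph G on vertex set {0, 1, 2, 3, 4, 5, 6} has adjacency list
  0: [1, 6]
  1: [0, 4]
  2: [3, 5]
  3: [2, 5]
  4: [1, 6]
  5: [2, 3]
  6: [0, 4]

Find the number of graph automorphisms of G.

48

G has two connected components, {0, 1, 4, 6} and {2, 3, 5}; each is 2-regular, so G = C_4 ⊔ C_3. No automorphism exchanges components of different sizes, hence Aut(G) is the direct product D_4 × D_3, order 48.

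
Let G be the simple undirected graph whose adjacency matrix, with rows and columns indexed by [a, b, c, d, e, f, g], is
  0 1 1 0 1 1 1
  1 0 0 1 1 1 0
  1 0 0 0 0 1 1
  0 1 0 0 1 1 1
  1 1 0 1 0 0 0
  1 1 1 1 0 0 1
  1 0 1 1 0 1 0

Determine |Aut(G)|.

1

The degree sequence is [5, 4, 3, 4, 3, 5, 4]. Checking the degree-preserving permutations of the vertex set shows that none except the identity preserves every edge, so Aut(G) is trivial.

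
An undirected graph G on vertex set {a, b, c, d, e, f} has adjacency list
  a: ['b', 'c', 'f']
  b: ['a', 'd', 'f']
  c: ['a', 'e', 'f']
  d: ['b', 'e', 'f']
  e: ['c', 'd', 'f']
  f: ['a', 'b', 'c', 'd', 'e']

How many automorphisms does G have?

10

Vertex f is the unique vertex of degree 5; the remaining 5 vertices each have degree 3 and induce a cycle, so G is the wheel on 6 vertices with hub f. Every automorphism fixes the hub and acts on the rim 5-cycle, so Aut(G) ≅ Aut(C_5) = D_5 of order 10.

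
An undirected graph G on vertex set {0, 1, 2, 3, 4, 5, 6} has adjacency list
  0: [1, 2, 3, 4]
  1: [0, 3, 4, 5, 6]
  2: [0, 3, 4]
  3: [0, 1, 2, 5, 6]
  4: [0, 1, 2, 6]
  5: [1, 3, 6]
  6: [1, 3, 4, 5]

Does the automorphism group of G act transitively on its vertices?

No

Automorphisms preserve degree, but G has vertices of degree 3 and vertices of degree 5; no automorphism maps one to the other, so G is not vertex-transitive.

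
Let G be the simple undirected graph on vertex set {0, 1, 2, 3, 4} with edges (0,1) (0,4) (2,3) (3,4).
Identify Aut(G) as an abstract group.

C_2

The degree sequence is [2, 1, 1, 2, 2]; the two degree-1 vertices 1 and 2 are the ends of a path, so G = P_5. A path has exactly one nontrivial symmetry — reversal — giving Aut(G) of order 2.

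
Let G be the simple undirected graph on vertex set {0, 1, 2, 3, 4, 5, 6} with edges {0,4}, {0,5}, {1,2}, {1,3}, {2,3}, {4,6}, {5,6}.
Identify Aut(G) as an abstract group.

D_4 × D_3

G has two connected components, {0, 4, 5, 6} and {1, 2, 3}; each is 2-regular, so G = C_4 ⊔ C_3. No automorphism exchanges components of different sizes, hence Aut(G) is the direct product D_4 × D_3, order 48.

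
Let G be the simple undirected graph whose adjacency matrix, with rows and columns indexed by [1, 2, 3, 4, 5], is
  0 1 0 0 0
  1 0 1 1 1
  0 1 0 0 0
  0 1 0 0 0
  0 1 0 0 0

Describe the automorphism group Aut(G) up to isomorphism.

Vertex 2 has degree 4 and every other vertex has degree 1, so G is the star K_{1,4} with centre 2. The 4 leaves are pairwise interchangeable while the centre is fixed, giving Aut(G) = S_4.

the symmetric group on 4 letters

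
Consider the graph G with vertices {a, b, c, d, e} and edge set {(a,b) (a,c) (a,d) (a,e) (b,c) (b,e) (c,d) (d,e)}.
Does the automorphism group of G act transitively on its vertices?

Vertex a is the only vertex of degree 4, so every automorphism fixes it; G is not vertex-transitive.

No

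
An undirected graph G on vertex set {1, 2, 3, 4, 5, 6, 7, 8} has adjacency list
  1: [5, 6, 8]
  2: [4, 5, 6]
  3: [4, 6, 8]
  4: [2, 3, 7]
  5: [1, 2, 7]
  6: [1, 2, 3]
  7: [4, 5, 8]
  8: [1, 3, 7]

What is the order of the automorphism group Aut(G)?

G is 3-regular and bipartite on 2^3 = 8 vertices with girth 4; it is the hypercube graph Q_3. The symmetry group of the 3-cube is the hyperoctahedral group B_3 = Z_2 ≀ S_3, of order 2^3·3! = 48.

48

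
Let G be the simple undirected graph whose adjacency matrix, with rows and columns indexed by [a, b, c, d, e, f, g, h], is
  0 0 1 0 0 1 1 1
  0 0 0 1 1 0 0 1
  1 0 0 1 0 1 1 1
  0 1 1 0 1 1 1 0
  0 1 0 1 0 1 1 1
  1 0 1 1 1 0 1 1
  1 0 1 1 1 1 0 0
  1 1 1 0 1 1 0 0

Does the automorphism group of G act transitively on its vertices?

Vertex a is the only vertex of degree 4, so every automorphism fixes it; G is not vertex-transitive.

No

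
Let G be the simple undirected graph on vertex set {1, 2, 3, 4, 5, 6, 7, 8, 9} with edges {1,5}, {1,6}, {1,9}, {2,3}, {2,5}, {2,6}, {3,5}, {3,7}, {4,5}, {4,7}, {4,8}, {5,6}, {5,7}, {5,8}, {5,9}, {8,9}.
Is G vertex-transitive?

No

Vertex 5 is the only vertex of degree 8, so every automorphism fixes it; G is not vertex-transitive.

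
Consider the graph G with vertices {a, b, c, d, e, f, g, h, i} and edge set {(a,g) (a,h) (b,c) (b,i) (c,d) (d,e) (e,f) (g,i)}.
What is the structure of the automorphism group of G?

The degree sequence is [2, 2, 2, 2, 2, 1, 2, 1, 2]; the two degree-1 vertices f and h are the ends of a path, so G = P_9. A path has exactly one nontrivial symmetry — reversal — giving Aut(G) of order 2.

Z_2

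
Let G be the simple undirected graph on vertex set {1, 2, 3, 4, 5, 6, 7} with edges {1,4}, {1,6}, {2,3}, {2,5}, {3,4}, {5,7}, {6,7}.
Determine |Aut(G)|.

G is 2-regular and connected on 7 vertices, i.e. the cycle C_7. The automorphisms of the 7-cycle are exactly the symmetries of a regular 7-gon: the dihedral group D_7, |D_7| = 14.

14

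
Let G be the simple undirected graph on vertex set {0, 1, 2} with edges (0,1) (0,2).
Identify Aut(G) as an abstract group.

the cyclic group of order 2

The degree sequence is [2, 1, 1]; the two degree-1 vertices 1 and 2 are the ends of a path, so G = P_3. The only nontrivial automorphism of a path is the end-to-end reflection, so Aut(G) ≅ Z_2.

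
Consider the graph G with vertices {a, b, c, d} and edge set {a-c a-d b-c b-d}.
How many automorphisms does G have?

G is 2-regular and bipartite on 2^2 = 4 vertices with girth 4; it is the hypercube graph Q_2. Aut(Q_2) consists of the signed permutations of the 2 coordinate axes: 2! permutations times 2^2 sign flips, so |Aut| = 2^2·2! = 8.

8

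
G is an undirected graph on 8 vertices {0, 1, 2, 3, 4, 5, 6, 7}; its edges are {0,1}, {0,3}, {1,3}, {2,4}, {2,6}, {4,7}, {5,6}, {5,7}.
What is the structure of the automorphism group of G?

D_5 × D_3

G has two connected components, {2, 4, 5, 6, 7} and {0, 1, 3}; each is 2-regular, so G = C_5 ⊔ C_3. The components are non-isomorphic (different sizes), so Aut(G) = Aut(C_5) × Aut(C_3) = D_5 × D_3 of order 10·6 = 60.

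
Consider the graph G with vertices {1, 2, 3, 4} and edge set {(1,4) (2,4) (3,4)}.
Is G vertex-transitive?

No

Vertex 4 is the only vertex of degree 3, so every automorphism fixes it; G is not vertex-transitive.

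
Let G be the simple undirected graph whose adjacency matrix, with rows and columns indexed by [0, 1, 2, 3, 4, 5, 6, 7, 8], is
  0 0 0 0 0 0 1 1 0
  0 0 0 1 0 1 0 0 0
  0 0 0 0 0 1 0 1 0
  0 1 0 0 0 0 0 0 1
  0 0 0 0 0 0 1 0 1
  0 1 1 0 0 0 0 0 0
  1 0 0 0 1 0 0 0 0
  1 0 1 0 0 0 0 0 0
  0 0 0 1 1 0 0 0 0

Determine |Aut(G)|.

G is 2-regular and connected on 9 vertices, i.e. the cycle C_9. The automorphisms of the 9-cycle are exactly the symmetries of a regular 9-gon: the dihedral group D_9, |D_9| = 18.

18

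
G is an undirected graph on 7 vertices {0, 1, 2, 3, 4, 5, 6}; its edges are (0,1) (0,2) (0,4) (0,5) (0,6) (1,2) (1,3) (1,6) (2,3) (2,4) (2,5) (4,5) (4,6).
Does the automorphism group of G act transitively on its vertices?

Vertex 3 is the only vertex of degree 2, so every automorphism fixes it; G is not vertex-transitive.

No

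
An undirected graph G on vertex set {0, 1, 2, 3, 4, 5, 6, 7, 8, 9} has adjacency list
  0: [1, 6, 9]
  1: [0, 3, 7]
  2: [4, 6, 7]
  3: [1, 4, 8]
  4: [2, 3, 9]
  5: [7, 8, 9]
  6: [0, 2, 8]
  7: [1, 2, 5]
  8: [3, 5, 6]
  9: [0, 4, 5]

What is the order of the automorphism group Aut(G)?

120

G is 3-regular on 10 vertices with no triangles and no 4-cycles (girth 5): this is the Petersen graph. Viewing the Petersen graph as the Kneser graph K(5,2) — vertices are 2-subsets of {1,…,5}, edges join disjoint pairs — its automorphisms are exactly the permutations of the 5-element set, so Aut ≅ S_5 of order 120.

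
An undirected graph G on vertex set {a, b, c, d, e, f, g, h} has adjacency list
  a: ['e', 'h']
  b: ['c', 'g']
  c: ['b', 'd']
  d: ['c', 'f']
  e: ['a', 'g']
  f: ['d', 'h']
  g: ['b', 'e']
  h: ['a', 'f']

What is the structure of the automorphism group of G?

G is 2-regular and connected on 8 vertices, i.e. the cycle C_8. The automorphisms of the 8-cycle are exactly the symmetries of a regular 8-gon: the dihedral group D_8, |D_8| = 16.

D_8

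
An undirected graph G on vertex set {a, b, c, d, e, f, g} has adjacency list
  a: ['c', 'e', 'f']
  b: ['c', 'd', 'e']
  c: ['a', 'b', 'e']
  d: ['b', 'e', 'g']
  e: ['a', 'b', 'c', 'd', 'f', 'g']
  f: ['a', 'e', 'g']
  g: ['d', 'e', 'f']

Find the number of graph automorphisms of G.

12

Vertex e is the unique vertex of degree 6; the remaining 6 vertices each have degree 3 and induce a cycle, so G is the wheel on 7 vertices with hub e. With the hub fixed, the remaining symmetry is that of the rim cycle C_6, giving the dihedral group D_6.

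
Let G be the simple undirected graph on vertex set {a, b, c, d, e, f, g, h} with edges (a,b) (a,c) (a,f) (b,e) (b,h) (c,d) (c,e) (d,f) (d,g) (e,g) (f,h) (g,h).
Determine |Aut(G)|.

48

G is 3-regular and bipartite on 2^3 = 8 vertices with girth 4; it is the hypercube graph Q_3. Aut(Q_3) consists of the signed permutations of the 3 coordinate axes: 3! permutations times 2^3 sign flips, so |Aut| = 2^3·3! = 48.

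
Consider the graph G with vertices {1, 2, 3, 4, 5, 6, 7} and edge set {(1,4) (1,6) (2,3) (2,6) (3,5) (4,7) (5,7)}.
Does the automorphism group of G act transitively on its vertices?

G is 2-regular and connected on 7 vertices, i.e. the cycle C_7. The automorphisms of the 7-cycle are exactly the symmetries of a regular 7-gon: the dihedral group D_7, |D_7| = 14. Under this action every vertex can be carried to every other, so G is vertex-transitive.

Yes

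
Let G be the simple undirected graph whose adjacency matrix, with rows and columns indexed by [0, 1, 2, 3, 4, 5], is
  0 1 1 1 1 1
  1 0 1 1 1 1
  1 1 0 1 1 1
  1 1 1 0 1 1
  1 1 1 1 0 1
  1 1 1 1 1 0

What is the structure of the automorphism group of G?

All 6 vertices are pairwise adjacent: G = K_6. Any permutation of the 6 vertices preserves K_6, so Aut(K_6) = S_6 of order 6! = 720.

the symmetric group on 6 letters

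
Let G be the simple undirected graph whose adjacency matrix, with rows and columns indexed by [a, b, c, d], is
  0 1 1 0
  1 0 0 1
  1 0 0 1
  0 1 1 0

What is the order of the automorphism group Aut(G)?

8

G is 2-regular and connected on 4 vertices, i.e. the cycle C_4. C_4 has 4 rotations and 4 reflections, so Aut(C_4) ≅ D_4 of order 8.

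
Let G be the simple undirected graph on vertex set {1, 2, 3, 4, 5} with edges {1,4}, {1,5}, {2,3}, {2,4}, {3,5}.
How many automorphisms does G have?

10

G is 2-regular and connected on 5 vertices, i.e. the cycle C_5. C_5 has 5 rotations and 5 reflections, so Aut(C_5) ≅ D_5 of order 10.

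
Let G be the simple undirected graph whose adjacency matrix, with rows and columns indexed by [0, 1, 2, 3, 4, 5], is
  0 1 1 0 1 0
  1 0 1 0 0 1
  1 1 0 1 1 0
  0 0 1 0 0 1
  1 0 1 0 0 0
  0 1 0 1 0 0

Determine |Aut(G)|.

1

The degree sequence is [3, 3, 4, 2, 2, 2]. Checking the degree-preserving permutations of the vertex set shows that none except the identity preserves every edge, so Aut(G) is trivial.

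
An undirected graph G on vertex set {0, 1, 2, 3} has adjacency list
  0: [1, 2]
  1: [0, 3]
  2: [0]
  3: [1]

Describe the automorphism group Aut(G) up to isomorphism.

C_2

The degree sequence is [2, 2, 1, 1]; the two degree-1 vertices 2 and 3 are the ends of a path, so G = P_4. The only nontrivial automorphism of a path is the end-to-end reflection, so Aut(G) ≅ Z_2.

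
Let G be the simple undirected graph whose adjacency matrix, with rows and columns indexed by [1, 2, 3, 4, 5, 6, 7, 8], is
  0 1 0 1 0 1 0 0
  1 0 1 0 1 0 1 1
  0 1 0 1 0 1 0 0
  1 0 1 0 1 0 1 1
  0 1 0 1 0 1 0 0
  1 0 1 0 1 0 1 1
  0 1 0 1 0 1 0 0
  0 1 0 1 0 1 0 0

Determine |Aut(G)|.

The vertices split by degree into {2, 4, 6} (degree 5) and {1, 3, 5, 7, 8} (degree 3); every edge runs between the two parts, so G is the complete bipartite graph K_{3,5}. The parts have unequal sizes, so no automorphism swaps them; each part is permuted independently, giving S_3 × S_5 of order 3!·5! = 720.

720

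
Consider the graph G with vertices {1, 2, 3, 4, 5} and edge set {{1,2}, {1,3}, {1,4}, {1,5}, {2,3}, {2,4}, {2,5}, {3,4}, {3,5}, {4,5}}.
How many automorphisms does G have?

Every vertex has degree 4, so G is the complete graph K_5. Every bijection on the vertex set is an automorphism of K_5; hence Aut(K_5) ≅ S_5, order 120.

120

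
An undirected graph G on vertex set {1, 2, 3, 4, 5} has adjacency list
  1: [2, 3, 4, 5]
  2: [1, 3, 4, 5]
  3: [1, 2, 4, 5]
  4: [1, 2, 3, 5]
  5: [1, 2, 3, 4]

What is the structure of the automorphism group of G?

the symmetric group on 5 letters

Every vertex has degree 4, so G is the complete graph K_5. Any permutation of the 5 vertices preserves K_5, so Aut(K_5) = S_5 of order 5! = 120.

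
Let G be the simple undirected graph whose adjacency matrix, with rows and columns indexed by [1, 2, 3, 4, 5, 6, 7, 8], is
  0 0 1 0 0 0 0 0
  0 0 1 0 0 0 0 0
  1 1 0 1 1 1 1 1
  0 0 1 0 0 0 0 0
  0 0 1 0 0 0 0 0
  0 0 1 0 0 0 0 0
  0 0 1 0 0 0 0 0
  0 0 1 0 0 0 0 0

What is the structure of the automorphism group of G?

Vertex 3 has degree 7 and every other vertex has degree 1, so G is the star K_{1,7} with centre 3. Any automorphism fixes the centre and permutes the 7 leaves freely, so Aut(G) ≅ S_7 of order 7! = 5040.

the symmetric group on 7 letters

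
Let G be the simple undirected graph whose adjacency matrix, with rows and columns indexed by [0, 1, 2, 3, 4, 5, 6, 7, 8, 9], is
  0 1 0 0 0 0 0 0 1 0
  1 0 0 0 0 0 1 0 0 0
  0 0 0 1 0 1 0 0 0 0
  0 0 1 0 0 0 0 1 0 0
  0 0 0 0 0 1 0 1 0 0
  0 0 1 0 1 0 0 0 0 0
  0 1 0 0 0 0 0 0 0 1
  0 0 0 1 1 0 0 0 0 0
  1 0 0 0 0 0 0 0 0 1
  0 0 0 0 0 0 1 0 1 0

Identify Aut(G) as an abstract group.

D_5 ≀ Z_2

G has two connected components, {2, 3, 4, 5, 7} and {0, 1, 6, 8, 9}; each is 2-regular, so G = C_5 ⊔ C_5. With two isomorphic components, Aut(G) = Aut(C_5) ≀ S_2 = (D_5 × D_5) ⋊ Z_2: permute each cycle by D_5, then optionally swap the two cycles. Order 2·(2·5)² = 200.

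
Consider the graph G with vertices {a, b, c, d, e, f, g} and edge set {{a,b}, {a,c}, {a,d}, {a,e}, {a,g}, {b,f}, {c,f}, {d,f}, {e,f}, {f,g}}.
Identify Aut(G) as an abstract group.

S_5 × S_2

The vertices split by degree into {a, f} (degree 5) and {b, c, d, e, g} (degree 2); every edge runs between the two parts, so G is the complete bipartite graph K_{2,5}. Automorphisms preserve the bipartition setwise (since the parts differ in size) and act as S_5 × S_2 within it; |Aut| = 240.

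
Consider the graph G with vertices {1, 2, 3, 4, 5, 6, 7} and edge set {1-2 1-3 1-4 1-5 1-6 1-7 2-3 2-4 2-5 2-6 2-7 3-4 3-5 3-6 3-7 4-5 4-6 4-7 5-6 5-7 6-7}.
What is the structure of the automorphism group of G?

Every vertex has degree 6, so G is the complete graph K_7. Any permutation of the 7 vertices preserves K_7, so Aut(K_7) = S_7 of order 7! = 5040.

S_7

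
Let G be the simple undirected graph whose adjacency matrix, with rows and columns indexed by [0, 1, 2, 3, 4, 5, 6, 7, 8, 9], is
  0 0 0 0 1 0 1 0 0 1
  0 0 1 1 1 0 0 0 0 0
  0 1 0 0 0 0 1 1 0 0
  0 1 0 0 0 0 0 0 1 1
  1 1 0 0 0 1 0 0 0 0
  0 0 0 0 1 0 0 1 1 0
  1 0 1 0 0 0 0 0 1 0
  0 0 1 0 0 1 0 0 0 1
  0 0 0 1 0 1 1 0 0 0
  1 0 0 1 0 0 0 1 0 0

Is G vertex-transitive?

Yes

G is 3-regular on 10 vertices with no triangles and no 4-cycles (girth 5): this is the Petersen graph. Viewing the Petersen graph as the Kneser graph K(5,2) — vertices are 2-subsets of {1,…,5}, edges join disjoint pairs — its automorphisms are exactly the permutations of the 5-element set, so Aut ≅ S_5 of order 120. Under this action every vertex can be carried to every other, so G is vertex-transitive.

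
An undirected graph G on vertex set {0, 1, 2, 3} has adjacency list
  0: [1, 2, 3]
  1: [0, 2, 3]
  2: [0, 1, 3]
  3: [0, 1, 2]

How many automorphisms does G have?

All 4 vertices are pairwise adjacent: G = K_4. Any permutation of the 4 vertices preserves K_4, so Aut(K_4) = S_4 of order 4! = 24.

24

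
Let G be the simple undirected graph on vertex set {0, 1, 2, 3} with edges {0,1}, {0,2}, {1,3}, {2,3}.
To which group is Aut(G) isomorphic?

Every vertex has degree 2 and the graph is connected, so G is the 4-cycle C_4. C_4 has 4 rotations and 4 reflections, so Aut(C_4) ≅ D_4 of order 8.

D_4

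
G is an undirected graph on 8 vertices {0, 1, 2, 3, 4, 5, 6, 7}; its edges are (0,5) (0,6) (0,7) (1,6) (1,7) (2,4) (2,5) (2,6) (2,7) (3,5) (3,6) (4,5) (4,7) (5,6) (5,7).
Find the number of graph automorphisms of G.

1

Degrees alone do not determine every vertex (e.g. 0 and 4 both have degree 3), but their neighbour-degree multisets differ: N(0) has degrees [5, 5, 6] while N(4) has degrees [4, 5, 6]. Repeating this refinement separates all vertices, so the only automorphism is the identity.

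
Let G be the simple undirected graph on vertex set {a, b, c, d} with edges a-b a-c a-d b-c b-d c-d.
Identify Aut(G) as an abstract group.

the symmetric group on 4 letters

Every vertex has degree 3, so G is the complete graph K_4. Any permutation of the 4 vertices preserves K_4, so Aut(K_4) = S_4 of order 4! = 24.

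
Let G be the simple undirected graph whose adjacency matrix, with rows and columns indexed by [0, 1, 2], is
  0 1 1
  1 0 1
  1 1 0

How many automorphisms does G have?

6

All 3 vertices are pairwise adjacent: G = K_3. Every bijection on the vertex set is an automorphism of K_3; hence Aut(K_3) ≅ S_3, order 6.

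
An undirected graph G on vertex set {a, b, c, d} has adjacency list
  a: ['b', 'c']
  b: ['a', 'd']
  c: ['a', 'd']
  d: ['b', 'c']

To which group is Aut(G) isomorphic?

the dihedral group of order 8

G is 2-regular and bipartite on 2^2 = 4 vertices with girth 4; it is the hypercube graph Q_2. The symmetry group of the 2-cube is the hyperoctahedral group B_2 = Z_2 ≀ S_2, of order 2^2·2! = 8.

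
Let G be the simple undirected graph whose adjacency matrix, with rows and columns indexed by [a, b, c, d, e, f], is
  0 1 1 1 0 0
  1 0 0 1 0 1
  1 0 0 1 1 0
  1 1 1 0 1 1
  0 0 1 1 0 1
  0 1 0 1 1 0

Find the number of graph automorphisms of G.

10

Vertex d is the unique vertex of degree 5; the remaining 5 vertices each have degree 3 and induce a cycle, so G is the wheel on 6 vertices with hub d. Every automorphism fixes the hub and acts on the rim 5-cycle, so Aut(G) ≅ Aut(C_5) = D_5 of order 10.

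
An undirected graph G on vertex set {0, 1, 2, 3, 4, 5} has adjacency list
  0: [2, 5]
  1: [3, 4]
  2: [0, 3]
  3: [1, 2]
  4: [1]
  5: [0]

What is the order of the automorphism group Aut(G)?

The degree sequence is [2, 2, 2, 2, 1, 1]; the two degree-1 vertices 4 and 5 are the ends of a path, so G = P_6. The only nontrivial automorphism of a path is the end-to-end reflection, so Aut(G) ≅ Z_2.

2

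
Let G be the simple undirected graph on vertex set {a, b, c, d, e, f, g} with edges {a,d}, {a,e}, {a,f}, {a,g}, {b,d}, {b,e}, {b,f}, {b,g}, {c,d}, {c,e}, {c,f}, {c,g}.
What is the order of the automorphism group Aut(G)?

144

The vertices split by degree into {a, b, c} (degree 4) and {d, e, f, g} (degree 3); every edge runs between the two parts, so G is the complete bipartite graph K_{3,4}. Automorphisms preserve the bipartition setwise (since the parts differ in size) and act as S_3 × S_4 within it; |Aut| = 144.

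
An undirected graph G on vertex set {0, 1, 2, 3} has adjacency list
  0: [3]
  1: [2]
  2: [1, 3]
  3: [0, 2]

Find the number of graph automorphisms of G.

The degree sequence is [1, 1, 2, 2]; the two degree-1 vertices 0 and 1 are the ends of a path, so G = P_4. A path has exactly one nontrivial symmetry — reversal — giving Aut(G) of order 2.

2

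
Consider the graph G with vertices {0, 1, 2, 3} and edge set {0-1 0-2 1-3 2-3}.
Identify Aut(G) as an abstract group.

D_4

G is 2-regular and bipartite on 2^2 = 4 vertices with girth 4; it is the hypercube graph Q_2. The symmetry group of the 2-cube is the hyperoctahedral group B_2 = Z_2 ≀ S_2, of order 2^2·2! = 8.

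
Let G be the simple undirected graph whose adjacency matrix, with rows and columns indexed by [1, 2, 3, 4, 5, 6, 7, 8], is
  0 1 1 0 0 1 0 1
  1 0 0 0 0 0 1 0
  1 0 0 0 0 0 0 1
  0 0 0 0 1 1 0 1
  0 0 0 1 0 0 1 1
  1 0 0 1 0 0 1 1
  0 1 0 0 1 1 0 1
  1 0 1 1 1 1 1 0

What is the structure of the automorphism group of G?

The degree sequence is [4, 2, 2, 3, 3, 4, 4, 6]. Checking the degree-preserving permutations of the vertex set shows that none except the identity preserves every edge, so Aut(G) is trivial.

1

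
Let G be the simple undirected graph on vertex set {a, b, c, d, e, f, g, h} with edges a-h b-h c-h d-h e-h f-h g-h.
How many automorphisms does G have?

Vertex h has degree 7 and every other vertex has degree 1, so G is the star K_{1,7} with centre h. Any automorphism fixes the centre and permutes the 7 leaves freely, so Aut(G) ≅ S_7 of order 7! = 5040.

5040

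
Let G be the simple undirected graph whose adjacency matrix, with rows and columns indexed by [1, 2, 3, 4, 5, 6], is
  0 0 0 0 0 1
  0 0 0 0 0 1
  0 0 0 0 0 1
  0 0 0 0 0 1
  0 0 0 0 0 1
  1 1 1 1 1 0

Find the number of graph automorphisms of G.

Vertex 6 has degree 5 and every other vertex has degree 1, so G is the star K_{1,5} with centre 6. The 5 leaves are pairwise interchangeable while the centre is fixed, giving Aut(G) = S_5.

120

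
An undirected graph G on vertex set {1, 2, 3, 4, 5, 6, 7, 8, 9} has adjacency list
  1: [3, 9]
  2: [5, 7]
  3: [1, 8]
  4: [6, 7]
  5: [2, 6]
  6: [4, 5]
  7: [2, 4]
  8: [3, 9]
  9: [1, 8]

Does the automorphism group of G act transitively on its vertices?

G has two connected components, {2, 4, 5, 6, 7} and {1, 3, 8, 9}; each is 2-regular, so G = C_5 ⊔ C_4. The orbit of 1 under Aut(G) is {1, 3, 8, 9}, which does not contain 2, so G is not vertex-transitive.

No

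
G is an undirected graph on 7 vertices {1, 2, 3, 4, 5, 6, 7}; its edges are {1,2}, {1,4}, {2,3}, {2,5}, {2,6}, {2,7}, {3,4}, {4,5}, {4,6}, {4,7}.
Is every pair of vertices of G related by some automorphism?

Automorphisms preserve degree, but G has vertices of degree 2 and vertices of degree 5; no automorphism maps one to the other, so G is not vertex-transitive.

No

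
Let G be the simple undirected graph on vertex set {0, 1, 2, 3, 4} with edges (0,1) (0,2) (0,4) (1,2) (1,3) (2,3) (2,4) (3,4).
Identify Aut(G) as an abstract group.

D_4

Vertex 2 is the unique vertex of degree 4; the remaining 4 vertices each have degree 3 and induce a cycle, so G is the wheel on 5 vertices with hub 2. With the hub fixed, the remaining symmetry is that of the rim cycle C_4, giving the dihedral group D_4.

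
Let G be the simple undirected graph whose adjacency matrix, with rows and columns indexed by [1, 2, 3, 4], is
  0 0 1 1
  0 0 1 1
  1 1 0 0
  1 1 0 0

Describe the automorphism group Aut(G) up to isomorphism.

G is 2-regular and bipartite with parts {1, 2} and {3, 4} (each part is independent and every cross-pair is an edge), so G = K_{2,2}. Each part can be permuted independently (S_2 × S_2) and the two equal-size parts can also be swapped, giving (S_2 × S_2) ⋊ Z_2 of order 2·(2!)² = 8.

S_2 ≀ Z_2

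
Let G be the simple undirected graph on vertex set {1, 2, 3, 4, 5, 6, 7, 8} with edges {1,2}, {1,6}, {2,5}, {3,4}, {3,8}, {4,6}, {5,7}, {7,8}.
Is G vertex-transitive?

G is 2-regular and connected on 8 vertices, i.e. the cycle C_8. The automorphisms of the 8-cycle are exactly the symmetries of a regular 8-gon: the dihedral group D_8, |D_8| = 16. Under this action every vertex can be carried to every other, so G is vertex-transitive.

Yes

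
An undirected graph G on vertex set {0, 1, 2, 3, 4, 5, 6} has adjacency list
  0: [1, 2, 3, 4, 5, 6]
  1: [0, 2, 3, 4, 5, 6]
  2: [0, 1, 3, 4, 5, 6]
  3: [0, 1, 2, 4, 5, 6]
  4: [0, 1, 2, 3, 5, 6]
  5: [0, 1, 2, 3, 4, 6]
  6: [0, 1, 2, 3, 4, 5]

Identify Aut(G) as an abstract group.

the symmetric group on 7 letters

Every vertex has degree 6, so G is the complete graph K_7. Any permutation of the 7 vertices preserves K_7, so Aut(K_7) = S_7 of order 7! = 5040.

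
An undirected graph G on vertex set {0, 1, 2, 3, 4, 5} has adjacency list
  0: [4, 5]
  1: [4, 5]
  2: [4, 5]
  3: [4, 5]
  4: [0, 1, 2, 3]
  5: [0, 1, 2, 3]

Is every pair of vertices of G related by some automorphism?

No

Automorphisms preserve degree, but G has vertices of degree 2 and vertices of degree 4; no automorphism maps one to the other, so G is not vertex-transitive.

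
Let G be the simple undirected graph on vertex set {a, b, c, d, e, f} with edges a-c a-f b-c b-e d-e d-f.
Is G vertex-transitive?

Yes

G is 2-regular and connected on 6 vertices, i.e. the cycle C_6. C_6 has 6 rotations and 6 reflections, so Aut(C_6) ≅ D_6 of order 12. Under this action every vertex can be carried to every other, so G is vertex-transitive.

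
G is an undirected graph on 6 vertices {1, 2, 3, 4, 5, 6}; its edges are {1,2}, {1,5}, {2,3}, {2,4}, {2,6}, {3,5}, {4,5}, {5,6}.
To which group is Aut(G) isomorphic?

S_4 × S_2

The vertices split by degree into {2, 5} (degree 4) and {1, 3, 4, 6} (degree 2); every edge runs between the two parts, so G is the complete bipartite graph K_{2,4}. Automorphisms preserve the bipartition setwise (since the parts differ in size) and act as S_4 × S_2 within it; |Aut| = 48.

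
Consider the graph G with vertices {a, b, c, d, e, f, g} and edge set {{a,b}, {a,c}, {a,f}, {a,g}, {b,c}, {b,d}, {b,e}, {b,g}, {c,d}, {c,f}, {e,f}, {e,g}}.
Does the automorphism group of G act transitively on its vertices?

Vertex b is the only vertex of degree 5, so every automorphism fixes it; G is not vertex-transitive.

No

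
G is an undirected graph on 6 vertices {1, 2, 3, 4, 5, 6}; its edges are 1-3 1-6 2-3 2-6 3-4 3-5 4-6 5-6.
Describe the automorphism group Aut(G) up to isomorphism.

The vertices split by degree into {3, 6} (degree 4) and {1, 2, 4, 5} (degree 2); every edge runs between the two parts, so G is the complete bipartite graph K_{2,4}. The parts have unequal sizes, so no automorphism swaps them; each part is permuted independently, giving S_4 × S_2 of order 4!·2! = 48.

S_4 × S_2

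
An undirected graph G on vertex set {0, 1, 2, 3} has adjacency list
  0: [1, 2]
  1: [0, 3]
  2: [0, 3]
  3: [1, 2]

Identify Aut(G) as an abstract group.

the dihedral group of order 8

G is 2-regular and bipartite on 2^2 = 4 vertices with girth 4; it is the hypercube graph Q_2. Aut(Q_2) consists of the signed permutations of the 2 coordinate axes: 2! permutations times 2^2 sign flips, so |Aut| = 2^2·2! = 8.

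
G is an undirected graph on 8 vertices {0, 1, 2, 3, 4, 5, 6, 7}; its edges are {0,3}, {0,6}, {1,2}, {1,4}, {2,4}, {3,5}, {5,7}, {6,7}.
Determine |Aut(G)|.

60

G has two connected components, {0, 3, 5, 6, 7} and {1, 2, 4}; each is 2-regular, so G = C_5 ⊔ C_3. No automorphism exchanges components of different sizes, hence Aut(G) is the direct product D_3 × D_5, order 60.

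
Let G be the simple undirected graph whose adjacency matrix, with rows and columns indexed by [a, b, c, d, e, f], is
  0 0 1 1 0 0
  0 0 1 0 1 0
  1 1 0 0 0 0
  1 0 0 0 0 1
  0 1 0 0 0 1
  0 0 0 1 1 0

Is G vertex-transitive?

Yes

Every vertex has degree 2 and the graph is connected, so G is the 6-cycle C_6. The automorphisms of the 6-cycle are exactly the symmetries of a regular 6-gon: the dihedral group D_6, |D_6| = 12. This group acts transitively on the 6 vertices.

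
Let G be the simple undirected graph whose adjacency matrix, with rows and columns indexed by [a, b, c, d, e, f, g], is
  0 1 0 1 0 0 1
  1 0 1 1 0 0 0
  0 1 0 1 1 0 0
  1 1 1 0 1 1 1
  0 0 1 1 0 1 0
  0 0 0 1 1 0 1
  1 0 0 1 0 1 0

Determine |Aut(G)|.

Vertex d is the unique vertex of degree 6; the remaining 6 vertices each have degree 3 and induce a cycle, so G is the wheel on 7 vertices with hub d. Every automorphism fixes the hub and acts on the rim 6-cycle, so Aut(G) ≅ Aut(C_6) = D_6 of order 12.

12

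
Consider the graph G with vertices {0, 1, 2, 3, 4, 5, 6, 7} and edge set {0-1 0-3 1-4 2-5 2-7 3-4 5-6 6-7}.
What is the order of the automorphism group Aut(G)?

G has two connected components, {0, 1, 3, 4} and {2, 5, 6, 7}; each is 2-regular, so G = C_4 ⊔ C_4. With two isomorphic components, Aut(G) = Aut(C_4) ≀ S_2 = (D_4 × D_4) ⋊ Z_2: permute each cycle by D_4, then optionally swap the two cycles. Order 2·(2·4)² = 128.

128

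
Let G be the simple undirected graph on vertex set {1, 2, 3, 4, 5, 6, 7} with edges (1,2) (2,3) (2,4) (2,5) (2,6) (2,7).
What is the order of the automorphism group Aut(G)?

720

Vertex 2 has degree 6 and every other vertex has degree 1, so G is the star K_{1,6} with centre 2. Any automorphism fixes the centre and permutes the 6 leaves freely, so Aut(G) ≅ S_6 of order 6! = 720.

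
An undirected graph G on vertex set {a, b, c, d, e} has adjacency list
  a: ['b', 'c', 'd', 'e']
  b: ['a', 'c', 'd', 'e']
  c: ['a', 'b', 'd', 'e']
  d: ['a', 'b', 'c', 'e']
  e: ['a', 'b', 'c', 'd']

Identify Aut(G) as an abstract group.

the symmetric group on 5 letters

Every vertex has degree 4, so G is the complete graph K_5. Any permutation of the 5 vertices preserves K_5, so Aut(K_5) = S_5 of order 5! = 120.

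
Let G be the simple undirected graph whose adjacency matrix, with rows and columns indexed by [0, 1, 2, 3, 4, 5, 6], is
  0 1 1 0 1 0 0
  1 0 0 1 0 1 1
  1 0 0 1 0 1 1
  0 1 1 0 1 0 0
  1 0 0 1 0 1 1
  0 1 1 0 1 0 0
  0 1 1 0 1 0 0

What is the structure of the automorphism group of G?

The vertices split by degree into {1, 2, 4} (degree 4) and {0, 3, 5, 6} (degree 3); every edge runs between the two parts, so G is the complete bipartite graph K_{3,4}. Automorphisms preserve the bipartition setwise (since the parts differ in size) and act as S_3 × S_4 within it; |Aut| = 144.

S_3 × S_4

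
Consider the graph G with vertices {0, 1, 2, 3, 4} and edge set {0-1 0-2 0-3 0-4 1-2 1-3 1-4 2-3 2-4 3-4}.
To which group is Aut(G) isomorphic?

Every vertex has degree 4, so G is the complete graph K_5. Any permutation of the 5 vertices preserves K_5, so Aut(K_5) = S_5 of order 5! = 120.

the symmetric group on 5 letters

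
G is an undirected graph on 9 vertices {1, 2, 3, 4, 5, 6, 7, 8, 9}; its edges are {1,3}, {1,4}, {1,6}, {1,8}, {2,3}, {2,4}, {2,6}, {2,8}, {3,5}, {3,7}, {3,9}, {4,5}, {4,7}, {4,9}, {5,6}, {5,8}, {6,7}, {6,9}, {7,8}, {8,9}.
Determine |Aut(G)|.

2880

The vertices split by degree into {3, 4, 6, 8} (degree 5) and {1, 2, 5, 7, 9} (degree 4); every edge runs between the two parts, so G is the complete bipartite graph K_{4,5}. Automorphisms preserve the bipartition setwise (since the parts differ in size) and act as S_5 × S_4 within it; |Aut| = 2880.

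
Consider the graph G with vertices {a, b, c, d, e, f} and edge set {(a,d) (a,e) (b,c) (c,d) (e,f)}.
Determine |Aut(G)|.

The degree sequence is [2, 1, 2, 2, 2, 1]; the two degree-1 vertices b and f are the ends of a path, so G = P_6. The only nontrivial automorphism of a path is the end-to-end reflection, so Aut(G) ≅ Z_2.

2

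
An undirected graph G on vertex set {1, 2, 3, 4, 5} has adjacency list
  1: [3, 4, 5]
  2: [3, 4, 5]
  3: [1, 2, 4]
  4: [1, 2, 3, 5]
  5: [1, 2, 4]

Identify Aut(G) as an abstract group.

Vertex 4 is the unique vertex of degree 4; the remaining 4 vertices each have degree 3 and induce a cycle, so G is the wheel on 5 vertices with hub 4. Every automorphism fixes the hub and acts on the rim 4-cycle, so Aut(G) ≅ Aut(C_4) = D_4 of order 8.

the dihedral group of order 8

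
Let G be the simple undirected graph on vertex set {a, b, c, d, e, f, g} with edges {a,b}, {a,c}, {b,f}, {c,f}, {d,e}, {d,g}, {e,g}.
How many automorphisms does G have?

48

G has two connected components, {a, b, c, f} and {d, e, g}; each is 2-regular, so G = C_4 ⊔ C_3. The components are non-isomorphic (different sizes), so Aut(G) = Aut(C_3) × Aut(C_4) = D_3 × D_4 of order 6·8 = 48.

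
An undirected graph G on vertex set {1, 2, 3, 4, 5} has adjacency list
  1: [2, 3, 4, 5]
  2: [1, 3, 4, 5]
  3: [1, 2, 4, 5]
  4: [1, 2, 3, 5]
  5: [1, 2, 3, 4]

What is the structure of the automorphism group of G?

Every vertex has degree 4, so G is the complete graph K_5. Any permutation of the 5 vertices preserves K_5, so Aut(K_5) = S_5 of order 5! = 120.

S_5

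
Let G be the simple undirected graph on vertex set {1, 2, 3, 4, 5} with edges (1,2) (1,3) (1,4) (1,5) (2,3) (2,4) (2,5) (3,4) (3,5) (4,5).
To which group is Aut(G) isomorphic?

S_5

Every vertex has degree 4, so G is the complete graph K_5. Every bijection on the vertex set is an automorphism of K_5; hence Aut(K_5) ≅ S_5, order 120.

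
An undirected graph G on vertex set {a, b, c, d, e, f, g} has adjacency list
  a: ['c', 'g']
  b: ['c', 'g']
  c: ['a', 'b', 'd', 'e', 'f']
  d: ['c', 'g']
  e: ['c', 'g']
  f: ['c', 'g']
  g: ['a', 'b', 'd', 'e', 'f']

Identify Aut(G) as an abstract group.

The vertices split by degree into {c, g} (degree 5) and {a, b, d, e, f} (degree 2); every edge runs between the two parts, so G is the complete bipartite graph K_{2,5}. Automorphisms preserve the bipartition setwise (since the parts differ in size) and act as S_5 × S_2 within it; |Aut| = 240.

S_5 × S_2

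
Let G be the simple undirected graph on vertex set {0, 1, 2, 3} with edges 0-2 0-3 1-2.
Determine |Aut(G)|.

The degree sequence is [2, 1, 2, 1]; the two degree-1 vertices 1 and 3 are the ends of a path, so G = P_4. A path has exactly one nontrivial symmetry — reversal — giving Aut(G) of order 2.

2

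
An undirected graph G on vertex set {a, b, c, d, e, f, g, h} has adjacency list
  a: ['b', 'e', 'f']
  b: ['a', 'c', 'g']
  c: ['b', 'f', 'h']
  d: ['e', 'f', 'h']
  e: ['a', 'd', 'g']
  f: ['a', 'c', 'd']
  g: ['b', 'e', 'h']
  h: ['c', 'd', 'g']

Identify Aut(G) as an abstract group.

G is 3-regular and bipartite on 2^3 = 8 vertices with girth 4; it is the hypercube graph Q_3. The symmetry group of the 3-cube is the hyperoctahedral group B_3 = Z_2 ≀ S_3, of order 2^3·3! = 48.

Z_2^3 ⋊ S_3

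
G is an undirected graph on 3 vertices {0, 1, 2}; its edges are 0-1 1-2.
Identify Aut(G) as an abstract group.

Z_2

The degree sequence is [1, 2, 1]; the two degree-1 vertices 0 and 2 are the ends of a path, so G = P_3. The only nontrivial automorphism of a path is the end-to-end reflection, so Aut(G) ≅ Z_2.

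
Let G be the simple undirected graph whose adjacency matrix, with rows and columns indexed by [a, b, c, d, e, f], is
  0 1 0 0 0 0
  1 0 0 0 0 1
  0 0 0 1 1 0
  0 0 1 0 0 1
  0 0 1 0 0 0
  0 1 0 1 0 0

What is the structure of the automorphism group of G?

Z_2

The degree sequence is [1, 2, 2, 2, 1, 2]; the two degree-1 vertices a and e are the ends of a path, so G = P_6. The only nontrivial automorphism of a path is the end-to-end reflection, so Aut(G) ≅ Z_2.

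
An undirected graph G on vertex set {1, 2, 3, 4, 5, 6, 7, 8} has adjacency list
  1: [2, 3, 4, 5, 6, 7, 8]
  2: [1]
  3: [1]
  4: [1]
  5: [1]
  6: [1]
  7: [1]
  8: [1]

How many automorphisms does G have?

Vertex 1 has degree 7 and every other vertex has degree 1, so G is the star K_{1,7} with centre 1. Any automorphism fixes the centre and permutes the 7 leaves freely, so Aut(G) ≅ S_7 of order 7! = 5040.

5040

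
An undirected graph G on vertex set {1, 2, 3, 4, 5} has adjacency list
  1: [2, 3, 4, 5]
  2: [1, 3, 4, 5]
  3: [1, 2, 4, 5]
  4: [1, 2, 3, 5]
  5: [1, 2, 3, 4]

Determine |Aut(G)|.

120

Every vertex has degree 4, so G is the complete graph K_5. Any permutation of the 5 vertices preserves K_5, so Aut(K_5) = S_5 of order 5! = 120.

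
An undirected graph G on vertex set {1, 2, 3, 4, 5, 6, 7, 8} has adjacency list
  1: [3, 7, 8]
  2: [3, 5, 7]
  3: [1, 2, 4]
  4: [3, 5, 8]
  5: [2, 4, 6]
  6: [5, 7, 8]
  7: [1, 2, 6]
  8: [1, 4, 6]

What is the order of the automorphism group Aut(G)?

48

G is 3-regular and bipartite on 2^3 = 8 vertices with girth 4; it is the hypercube graph Q_3. Aut(Q_3) consists of the signed permutations of the 3 coordinate axes: 3! permutations times 2^3 sign flips, so |Aut| = 2^3·3! = 48.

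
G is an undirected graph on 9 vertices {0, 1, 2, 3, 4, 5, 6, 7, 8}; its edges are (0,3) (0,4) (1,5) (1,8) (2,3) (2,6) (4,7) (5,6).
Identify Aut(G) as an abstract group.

The degree sequence is [2, 2, 2, 2, 2, 2, 2, 1, 1]; the two degree-1 vertices 7 and 8 are the ends of a path, so G = P_9. A path has exactly one nontrivial symmetry — reversal — giving Aut(G) of order 2.

Z_2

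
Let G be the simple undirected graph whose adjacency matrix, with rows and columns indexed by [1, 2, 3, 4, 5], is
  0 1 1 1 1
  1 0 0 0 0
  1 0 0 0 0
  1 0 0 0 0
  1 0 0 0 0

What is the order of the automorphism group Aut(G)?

24

Vertex 1 has degree 4 and every other vertex has degree 1, so G is the star K_{1,4} with centre 1. Any automorphism fixes the centre and permutes the 4 leaves freely, so Aut(G) ≅ S_4 of order 4! = 24.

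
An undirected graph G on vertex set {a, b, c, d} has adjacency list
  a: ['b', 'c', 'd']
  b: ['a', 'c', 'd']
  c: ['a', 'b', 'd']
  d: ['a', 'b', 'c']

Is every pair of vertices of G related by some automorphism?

All 4 vertices are pairwise adjacent: G = K_4. Any permutation of the 4 vertices preserves K_4, so Aut(K_4) = S_4 of order 4! = 24. Under this action every vertex can be carried to every other, so G is vertex-transitive.

Yes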